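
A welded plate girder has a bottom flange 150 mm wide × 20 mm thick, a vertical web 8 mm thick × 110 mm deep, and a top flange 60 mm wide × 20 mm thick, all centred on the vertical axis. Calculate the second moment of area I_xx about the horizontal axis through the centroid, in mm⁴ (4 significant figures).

Treat the section as a set of non-overlapping primitives; coordinates are from the bounding-box lower-left.
Bottom plate: 150 × 20, A = 3 000 mm², y = 10 mm, Ī = 100 000 mm⁴.
Web plate: 8 × 110, A = 880 mm², y = 75 mm, Ī = 887 333 mm⁴.
Top plate: 60 × 20, A = 1 200 mm², y = 140 mm, Ī = 40 000 mm⁴.
Centroid: ȳ = ΣA·y / ΣA = 51.9685 mm.
Transfer each piece to the horizontal axis through the centroid using Ī + A·d² with d = y − 51.9685:
  bottom plate: d = -41.9685 mm → contributes +5 384 066 mm⁴
  web plate: d = 23.0315 mm → contributes +1 354 129 mm⁴
  top plate: d = 88.0315 mm → contributes +9 339 453 mm⁴
Total I = 16 077 648 mm⁴.

I_xx ≈ 1.608 × 10⁷ mm⁴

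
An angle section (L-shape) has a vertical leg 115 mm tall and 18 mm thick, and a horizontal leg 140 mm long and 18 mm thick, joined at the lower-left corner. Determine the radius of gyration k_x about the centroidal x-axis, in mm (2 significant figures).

Split into non-overlapping primitives; take the origin at the lower-left of the bounding box.
Vertical leg: 18 × 115, A = 2 070 mm², y = 57.5 mm, Ī = 2 281 313 mm⁴.
Horizontal leg (remainder): 122 × 18, A = 2 196 mm², y = 9 mm, Ī = 59 292 mm⁴.
Centroid: ȳ = ΣA·y / ΣA = 32.53 mm.
Transfer each piece to the centroidal x-axis using Ī + A·d² with d = y − 32.53:
  vertical leg: d = 24.97 mm → contributes +3 571 571 mm⁴
  horizontal leg (remainder): d = -23.53 mm → contributes +1 275 519 mm⁴
Total I = 4 847 091 mm⁴.
Radius of gyration: k = √(I/A) = √(4 847 091 / 4 266) = 33.71 mm.

k_x ≈ 34 mm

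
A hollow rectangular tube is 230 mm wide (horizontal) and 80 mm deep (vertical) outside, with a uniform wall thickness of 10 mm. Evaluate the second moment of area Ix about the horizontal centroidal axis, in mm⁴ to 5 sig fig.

Decompose the section into non-overlapping parts with the origin at the bottom-left of its bounding rectangle.
Outer rectangle: 230 × 80, A = 18 400 mm², y = 40 mm, Ī = 9 813 333 mm⁴.
Inner void (subtracted): 210 × 60, A = 12 600 mm², y = 40 mm, Ī = 3 780 000 mm⁴.
By symmetry the centroid is at mid-height, ȳ = 40 mm.
All pieces are centred on the horizontal centroidal axis, so I = ΣĪ (holes subtracted) = 6 033 333 mm⁴.

Ix ≈ 6.0333 × 10⁶ mm⁴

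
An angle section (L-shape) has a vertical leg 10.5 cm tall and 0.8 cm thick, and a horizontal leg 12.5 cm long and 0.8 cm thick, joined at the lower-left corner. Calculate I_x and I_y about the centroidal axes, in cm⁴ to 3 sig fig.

Break the section into simple shapes (no overlaps), measuring from the bottom-left corner of the bounding box.
Vertical leg: 0.8 × 10.5, A = 8.4 cm², y = 5.25 cm, Ī = 77.175 cm⁴.
Horizontal leg (remainder): 11.7 × 0.8, A = 9.36 cm², y = 0.4 cm, Ī = 0.4992 cm⁴.
Centroid: ȳ = ΣA·y / ΣA = 2.6939 cm.
Transfer each piece to the centroidal x-axis using Ī + A·d² with d = y − 2.6939:
  vertical leg: d = 2.5561 cm → contributes +132.06 cm⁴
  horizontal leg (remainder): d = -2.2939 cm → contributes +49.752 cm⁴
Total I = 181.81 cm⁴.
For the y-axis: x̄ = 3.6939 cm.
Repeating about the centroidal y-axis gives I_y = 280.15 cm⁴.

I_x ≈ 182 cm⁴, I_y ≈ 280 cm⁴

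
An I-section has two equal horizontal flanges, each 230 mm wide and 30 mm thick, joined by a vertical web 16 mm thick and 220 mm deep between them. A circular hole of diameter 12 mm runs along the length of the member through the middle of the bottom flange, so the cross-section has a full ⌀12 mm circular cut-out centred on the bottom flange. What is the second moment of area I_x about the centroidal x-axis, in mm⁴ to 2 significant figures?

I_x ≈ 2.3 × 10⁸ mm⁴

Decompose the section into non-overlapping parts with the origin at the bottom-left of its bounding rectangle.
Bottom flange: 230 × 30, A = 6 900 mm², y = 15 mm, Ī = 517 500 mm⁴.
Web: 16 × 220, A = 3 520 mm², y = 140 mm, Ī = 14 197 333 mm⁴.
Top flange: 230 × 30, A = 6 900 mm², y = 265 mm, Ī = 517 500 mm⁴.
Hole (subtracted): ⌀12, A = 113.1 mm², y = 15 mm, Ī = 1 018 mm⁴.
Centroid: ȳ = ΣA·y / ΣA = 140.8 mm.
Transfer each piece to the centroidal x-axis using Ī + A·d² with d = y − 140.8:
  bottom flange: d = -125.8 mm → contributes +109 751 915 mm⁴
  web: d = -0.8216 mm → contributes +14 199 709 mm⁴
  top flange: d = 124.2 mm → contributes +106 917 400 mm⁴
  hole: d = -125.8 mm → contributes −1 791 470 mm⁴
Total I = 229 077 555 mm⁴.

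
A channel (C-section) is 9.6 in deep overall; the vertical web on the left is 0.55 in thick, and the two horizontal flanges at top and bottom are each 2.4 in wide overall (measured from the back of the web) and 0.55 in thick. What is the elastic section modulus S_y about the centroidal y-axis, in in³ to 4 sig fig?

Break the section into simple shapes (no overlaps), measuring from the bottom-left corner of the bounding box.
Web: 0.55 × 9.6, A = 5.28 in², x = 0.275 in, Ī = 0.1331 in⁴.
Top flange (beyond web): 1.85 × 0.55, A = 1.0175 in², x = 1.475 in, Ī = 0.290199 in⁴.
Bottom flange (beyond web): 1.85 × 0.55, A = 1.0175 in², x = 1.475 in, Ī = 0.290199 in⁴.
Centroid: x̄ = ΣA·x / ΣA = 0.608835 in.
Transfer each piece to the centroidal y-axis using Ī + A·d² with d = x − 0.608835:
  web: d = -0.333835 in → contributes +0.721532 in⁴
  top flange (beyond web): d = 0.866165 in → contributes +1.05357 in⁴
  bottom flange (beyond web): d = 0.866165 in → contributes +1.05357 in⁴
Total I = 2.82867 in⁴.
Extreme fibre distance c = 1.79117 in; S = I/c = 1.57924 in³.

S_y ≈ 1.579 in³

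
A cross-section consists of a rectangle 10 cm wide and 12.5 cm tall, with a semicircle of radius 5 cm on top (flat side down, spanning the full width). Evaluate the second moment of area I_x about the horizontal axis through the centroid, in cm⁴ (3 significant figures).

I_x ≈ 3790 cm⁴

Break the section into simple shapes (no overlaps), measuring from the bottom-left corner of the bounding box.
Rectangular body: 10 × 12.5, A = 125 cm², y = 6.25 cm, Ī = 1627.6 cm⁴.
Semicircular cap: semicircle r = 5, A = 39.27 cm², y = 14.622 cm, Ī = 68.598 cm⁴.
Centroid: ȳ = ΣA·y / ΣA = 8.2514 cm.
Transfer each piece to the horizontal axis through the centroid using Ī + A·d² with d = y − 8.2514:
  rectangular body: d = -2.0014 cm → contributes +2128.3 cm⁴
  semicircular cap: d = 6.3707 cm → contributes +1662.4 cm⁴
Total I = 3790.7 cm⁴.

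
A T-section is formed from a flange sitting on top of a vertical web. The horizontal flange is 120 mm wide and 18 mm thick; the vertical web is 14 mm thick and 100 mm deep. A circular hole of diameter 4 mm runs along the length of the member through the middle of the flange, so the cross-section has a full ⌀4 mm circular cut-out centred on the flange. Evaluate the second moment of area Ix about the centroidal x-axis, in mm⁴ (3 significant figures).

Treat the section as a set of non-overlapping primitives; coordinates are from the bounding-box lower-left.
Flange: 120 × 18, A = 2 160 mm², y = 109 mm, Ī = 58 320 mm⁴.
Web: 14 × 100, A = 1 400 mm², y = 50 mm, Ī = 1 166 667 mm⁴.
Hole (subtracted): ⌀4, A = 12.566 mm², y = 109 mm, Ī = 12.566 mm⁴.
Centroid: ȳ = ΣA·y / ΣA = 85.716 mm.
Transfer each piece to the centroidal x-axis using Ī + A·d² with d = y − 85.716:
  flange: d = 23.284 mm → contributes +1 229 397 mm⁴
  web: d = -35.716 mm → contributes +2 952 509 mm⁴
  hole: d = 23.284 mm → contributes −6825.6 mm⁴
Total I = 4 175 079 mm⁴.

Ix ≈ 4.18 × 10⁶ mm⁴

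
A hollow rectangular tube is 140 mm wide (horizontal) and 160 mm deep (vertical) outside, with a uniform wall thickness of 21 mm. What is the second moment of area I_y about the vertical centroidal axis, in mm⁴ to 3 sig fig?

I_y ≈ 2.73 × 10⁷ mm⁴

Break the section into simple shapes (no overlaps), measuring from the bottom-left corner of the bounding box.
Outer rectangle: 140 × 160, A = 22 400 mm², x = 70 mm, Ī = 36 586 667 mm⁴.
Inner void (subtracted): 98 × 118, A = 11 564 mm², x = 70 mm, Ī = 9 255 055 mm⁴.
By symmetry the centroid is at mid-width, x̄ = 70 mm.
All pieces are centred on the vertical centroidal axis, so I = ΣĪ (holes subtracted) = 27 331 612 mm⁴.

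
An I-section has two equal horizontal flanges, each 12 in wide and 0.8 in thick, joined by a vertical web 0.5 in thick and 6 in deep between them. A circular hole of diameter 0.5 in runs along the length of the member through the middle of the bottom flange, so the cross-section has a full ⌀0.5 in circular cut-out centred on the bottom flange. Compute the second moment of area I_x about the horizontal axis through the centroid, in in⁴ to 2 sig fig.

I_x ≈ 230 in⁴

Split into non-overlapping primitives; take the origin at the lower-left of the bounding box.
Bottom flange: 12 × 0.8, A = 9.6 in², y = 0.4 in, Ī = 0.512 in⁴.
Web: 0.5 × 6, A = 3 in², y = 3.8 in, Ī = 9 in⁴.
Top flange: 12 × 0.8, A = 9.6 in², y = 7.2 in, Ī = 0.512 in⁴.
Hole (subtracted): ⌀0.5, A = 0.1963 in², y = 0.4 in, Ī = 0.003068 in⁴.
Centroid: ȳ = ΣA·y / ΣA = 3.83 in.
Transfer each piece to the horizontal axis through the centroid using Ī + A·d² with d = y − 3.83:
  bottom flange: d = -3.43 in → contributes +113.5 in⁴
  web: d = -0.03034 in → contributes +9.003 in⁴
  top flange: d = 3.37 in → contributes +109.5 in⁴
  hole: d = -3.43 in → contributes −2.314 in⁴
Total I = 229.7 in⁴.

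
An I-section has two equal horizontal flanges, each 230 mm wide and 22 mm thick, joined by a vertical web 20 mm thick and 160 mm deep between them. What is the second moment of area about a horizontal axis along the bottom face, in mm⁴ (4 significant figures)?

I_base ≈ 2.296 × 10⁸ mm⁴

Treat the section as a set of non-overlapping primitives; coordinates are from the bounding-box lower-left.
Bottom flange: 230 × 22, A = 5 060 mm², y = 11 mm, Ī = 204 087 mm⁴.
Web: 20 × 160, A = 3 200 mm², y = 102 mm, Ī = 6 826 667 mm⁴.
Top flange: 230 × 22, A = 5 060 mm², y = 193 mm, Ī = 204 087 mm⁴.
Transfer each piece to a horizontal axis along the bottom face using Ī + A·d² with d = y − 0:
  bottom flange: d = 11 mm → contributes +816 347 mm⁴
  web: d = 102 mm → contributes +40 119 467 mm⁴
  top flange: d = 193 mm → contributes +188 684 027 mm⁴
Total I = 229 619 840 mm⁴.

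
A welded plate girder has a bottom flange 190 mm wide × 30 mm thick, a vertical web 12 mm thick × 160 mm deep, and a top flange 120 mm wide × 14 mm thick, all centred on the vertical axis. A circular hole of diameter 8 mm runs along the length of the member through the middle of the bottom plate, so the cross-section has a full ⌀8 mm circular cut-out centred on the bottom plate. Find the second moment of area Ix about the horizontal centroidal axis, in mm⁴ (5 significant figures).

Break the section into simple shapes (no overlaps), measuring from the bottom-left corner of the bounding box.
Bottom plate: 190 × 30, A = 5 700 mm², y = 15 mm, Ī = 427 500 mm⁴.
Web plate: 12 × 160, A = 1 920 mm², y = 110 mm, Ī = 4 096 000 mm⁴.
Top plate: 120 × 14, A = 1 680 mm², y = 197 mm, Ī = 27 440 mm⁴.
Hole (subtracted): ⌀8, A = 50.26548 mm², y = 15 mm, Ī = 201.0619 mm⁴.
Centroid: ȳ = ΣA·y / ΣA = 67.77557 mm.
Transfer each piece to the horizontal centroidal axis using Ī + A·d² with d = y − 67.77557:
  bottom plate: d = -52.77557 mm → contributes +16 303 486 mm⁴
  web plate: d = 42.22443 mm → contributes +7 519 173 mm⁴
  top plate: d = 129.2244 mm → contributes +28 081 682 mm⁴
  hole: d = -52.77557 mm → contributes −140203.5 mm⁴
Total I = 51 764 137 mm⁴.

Ix ≈ 5.1764 × 10⁷ mm⁴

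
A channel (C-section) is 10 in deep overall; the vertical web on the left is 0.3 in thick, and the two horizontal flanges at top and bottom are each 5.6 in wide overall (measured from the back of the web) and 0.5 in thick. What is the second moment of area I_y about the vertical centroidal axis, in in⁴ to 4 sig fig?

I_y ≈ 27.45 in⁴

Decompose the section into non-overlapping parts with the origin at the bottom-left of its bounding rectangle.
Web: 0.3 × 10, A = 3 in², x = 0.15 in, Ī = 0.0225 in⁴.
Top flange (beyond web): 5.3 × 0.5, A = 2.65 in², x = 2.95 in, Ī = 6.20321 in⁴.
Bottom flange (beyond web): 5.3 × 0.5, A = 2.65 in², x = 2.95 in, Ī = 6.20321 in⁴.
Centroid: x̄ = ΣA·x / ΣA = 1.93795 in.
Transfer each piece to the vertical centroidal axis using Ī + A·d² with d = x − 1.93795:
  web: d = -1.78795 in → contributes +9.61281 in⁴
  top flange (beyond web): d = 1.01205 in → contributes +8.91745 in⁴
  bottom flange (beyond web): d = 1.01205 in → contributes +8.91745 in⁴
Total I = 27.4477 in⁴.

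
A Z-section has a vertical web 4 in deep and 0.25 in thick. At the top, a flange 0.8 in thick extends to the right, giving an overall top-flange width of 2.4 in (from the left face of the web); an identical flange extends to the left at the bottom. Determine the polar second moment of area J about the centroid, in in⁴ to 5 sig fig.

J ≈ 16.607 in⁴

Break the section into simple shapes (no overlaps), measuring from the bottom-left corner of the bounding box.
Web: 0.25 × 4, A = 1 in², y = 2 in, Ī = 1.333333 in⁴.
Top flange (beyond web): 2.15 × 0.8, A = 1.72 in², y = 3.6 in, Ī = 0.09173333 in⁴.
Bottom flange (beyond web): 2.15 × 0.8, A = 1.72 in², y = 0.4 in, Ī = 0.09173333 in⁴.
Centroid: ȳ = ΣA·y / ΣA = 2 in.
Transfer each piece to the centroidal x-axis using Ī + A·d² with d = y − 2:
  web: d = 0 in → contributes +1.333333 in⁴
  top flange (beyond web): d = 1.6 in → contributes +4.494933 in⁴
  bottom flange (beyond web): d = -1.6 in → contributes +4.494933 in⁴
Total I = 10.3232 in⁴.
For the y-axis: x̄ = 2.275 in.
Repeating about the centroidal y-axis gives I_y = 6.283925 in⁴.
Polar second moment: J = I_x + I_y = 16.60713 in⁴.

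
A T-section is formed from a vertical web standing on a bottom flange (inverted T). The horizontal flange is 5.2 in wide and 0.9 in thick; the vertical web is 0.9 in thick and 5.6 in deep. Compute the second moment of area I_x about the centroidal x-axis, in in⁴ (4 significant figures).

I_x ≈ 39.12 in⁴

Break the section into simple shapes (no overlaps), measuring from the bottom-left corner of the bounding box.
Flange: 5.2 × 0.9, A = 4.68 in², y = 0.45 in, Ī = 0.3159 in⁴.
Web: 0.9 × 5.6, A = 5.04 in², y = 3.7 in, Ī = 13.1712 in⁴.
Centroid: ȳ = ΣA·y / ΣA = 2.13519 in.
Transfer each piece to the centroidal x-axis using Ī + A·d² with d = y − 2.13519:
  flange: d = -1.68519 in → contributes +13.6064 in⁴
  web: d = 1.56481 in → contributes +25.5124 in⁴
Total I = 39.1188 in⁴.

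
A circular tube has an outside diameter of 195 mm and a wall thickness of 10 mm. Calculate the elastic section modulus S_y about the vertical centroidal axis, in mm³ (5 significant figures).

Break the section into simple shapes (no overlaps), measuring from the bottom-left corner of the bounding box.
Outer circle: ⌀195, A = 29864.77 mm², x = 97.5 mm, Ī = 70 975 481 mm⁴.
Bore (subtracted): ⌀175, A = 24052.82 mm², x = 97.5 mm, Ī = 46 038 598 mm⁴.
By symmetry the centroid is at mid-width, x̄ = 97.5 mm.
All pieces are centred on the vertical centroidal axis, so I = ΣĪ (holes subtracted) = 24 936 883 mm⁴.
Extreme fibre distance c = 97.5 mm; S = I/c = 255762.9 mm³.

S_y ≈ 2.5576 × 10⁵ mm³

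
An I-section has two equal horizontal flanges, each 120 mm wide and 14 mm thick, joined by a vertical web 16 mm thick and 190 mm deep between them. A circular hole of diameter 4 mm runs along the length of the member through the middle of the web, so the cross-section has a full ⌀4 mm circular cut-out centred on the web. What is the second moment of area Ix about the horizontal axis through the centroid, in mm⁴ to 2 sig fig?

Treat the section as a set of non-overlapping primitives; coordinates are from the bounding-box lower-left.
Bottom flange: 120 × 14, A = 1 680 mm², y = 7 mm, Ī = 27 440 mm⁴.
Web: 16 × 190, A = 3 040 mm², y = 109 mm, Ī = 9 145 333 mm⁴.
Top flange: 120 × 14, A = 1 680 mm², y = 211 mm, Ī = 27 440 mm⁴.
Hole (subtracted): ⌀4, A = 12.57 mm², y = 109 mm, Ī = 12.57 mm⁴.
By symmetry the centroid is at mid-height, ȳ = 109 mm.
Transfer each piece to the horizontal axis through the centroid using Ī + A·d² with d = y − 109:
  bottom flange: d = -102 mm → contributes +17 506 160 mm⁴
  web: d = 0 mm → contributes +9 145 333 mm⁴
  top flange: d = 102 mm → contributes +17 506 160 mm⁴
  hole: d = 0 mm → contributes −12.57 mm⁴
Total I = 44 157 641 mm⁴.

Ix ≈ 4.4 × 10⁷ mm⁴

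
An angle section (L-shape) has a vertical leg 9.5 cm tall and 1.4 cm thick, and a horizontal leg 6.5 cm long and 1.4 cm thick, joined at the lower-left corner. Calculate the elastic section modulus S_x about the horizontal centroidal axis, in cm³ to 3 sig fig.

S_x ≈ 28.8 cm³

Treat the section as a set of non-overlapping primitives; coordinates are from the bounding-box lower-left.
Vertical leg: 1.4 × 9.5, A = 13.3 cm², y = 4.75 cm, Ī = 100.03 cm⁴.
Horizontal leg (remainder): 5.1 × 1.4, A = 7.14 cm², y = 0.7 cm, Ī = 1.1662 cm⁴.
Centroid: ȳ = ΣA·y / ΣA = 3.3353 cm.
Transfer each piece to the horizontal centroidal axis using Ī + A·d² with d = y − 3.3353:
  vertical leg: d = 1.4147 cm → contributes +126.65 cm⁴
  horizontal leg (remainder): d = -2.6353 cm → contributes +50.751 cm⁴
Total I = 177.4 cm⁴.
Extreme fibre distance c = 6.1647 cm; S = I/c = 28.776 cm³.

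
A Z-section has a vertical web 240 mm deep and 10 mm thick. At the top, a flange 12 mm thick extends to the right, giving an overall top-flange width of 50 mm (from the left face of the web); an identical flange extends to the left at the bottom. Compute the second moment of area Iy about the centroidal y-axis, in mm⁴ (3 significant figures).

Iy ≈ 7.48 × 10⁵ mm⁴

Treat the section as a set of non-overlapping primitives; coordinates are from the bounding-box lower-left.
Web: 10 × 240, A = 2 400 mm², x = 45 mm, Ī = 20 000 mm⁴.
Top flange (beyond web): 40 × 12, A = 480 mm², x = 70 mm, Ī = 64 000 mm⁴.
Bottom flange (beyond web): 40 × 12, A = 480 mm², x = 20 mm, Ī = 64 000 mm⁴.
Centroid: x̄ = ΣA·x / ΣA = 45 mm.
Transfer each piece to the centroidal y-axis using Ī + A·d² with d = x − 45:
  web: d = 0 mm → contributes +20 000 mm⁴
  top flange (beyond web): d = 25 mm → contributes +364 000 mm⁴
  bottom flange (beyond web): d = -25 mm → contributes +364 000 mm⁴
Total I = 748 000 mm⁴.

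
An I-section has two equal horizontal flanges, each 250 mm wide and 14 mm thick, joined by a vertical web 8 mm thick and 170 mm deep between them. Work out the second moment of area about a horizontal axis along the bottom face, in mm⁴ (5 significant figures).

I_base ≈ 1.4457 × 10⁸ mm⁴

Break the section into simple shapes (no overlaps), measuring from the bottom-left corner of the bounding box.
Bottom flange: 250 × 14, A = 3 500 mm², y = 7 mm, Ī = 57166.67 mm⁴.
Web: 8 × 170, A = 1 360 mm², y = 99 mm, Ī = 3 275 333 mm⁴.
Top flange: 250 × 14, A = 3 500 mm², y = 191 mm, Ī = 57166.67 mm⁴.
Transfer each piece to the base of the section using Ī + A·d² with d = y − 0:
  bottom flange: d = 7 mm → contributes +228666.7 mm⁴
  web: d = 99 mm → contributes +16 604 693 mm⁴
  top flange: d = 191 mm → contributes +127 740 667 mm⁴
Total I = 144 574 027 mm⁴.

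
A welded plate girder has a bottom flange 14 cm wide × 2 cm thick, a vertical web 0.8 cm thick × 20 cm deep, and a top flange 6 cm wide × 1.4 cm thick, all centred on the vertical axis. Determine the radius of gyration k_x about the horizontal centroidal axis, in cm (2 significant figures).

k_x ≈ 8.7 cm

Split into non-overlapping primitives; take the origin at the lower-left of the bounding box.
Bottom plate: 14 × 2, A = 28 cm², y = 1 cm, Ī = 9.333 cm⁴.
Web plate: 0.8 × 20, A = 16 cm², y = 12 cm, Ī = 533.3 cm⁴.
Top plate: 6 × 1.4, A = 8.4 cm², y = 22.7 cm, Ī = 1.372 cm⁴.
Centroid: ȳ = ΣA·y / ΣA = 7.837 cm.
Transfer each piece to the horizontal centroidal axis using Ī + A·d² with d = y − 7.837:
  bottom plate: d = -6.837 cm → contributes +1 318 cm⁴
  web plate: d = 4.163 cm → contributes +810.6 cm⁴
  top plate: d = 14.86 cm → contributes +1 857 cm⁴
Total I = 3 986 cm⁴.
Radius of gyration: k = √(I/A) = √(3 986 / 52.4) = 8.722 cm.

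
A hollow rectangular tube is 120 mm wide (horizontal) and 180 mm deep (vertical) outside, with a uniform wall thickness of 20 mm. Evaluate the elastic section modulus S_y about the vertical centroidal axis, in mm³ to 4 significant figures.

S_y ≈ 3.324 × 10⁵ mm³

Split into non-overlapping primitives; take the origin at the lower-left of the bounding box.
Outer rectangle: 120 × 180, A = 21 600 mm², x = 60 mm, Ī = 25 920 000 mm⁴.
Inner void (subtracted): 80 × 140, A = 11 200 mm², x = 60 mm, Ī = 5 973 333 mm⁴.
By symmetry the centroid is at mid-width, x̄ = 60 mm.
All pieces are centred on the vertical centroidal axis, so I = ΣĪ (holes subtracted) = 19 946 667 mm⁴.
Extreme fibre distance c = 60 mm; S = I/c = 332 444 mm³.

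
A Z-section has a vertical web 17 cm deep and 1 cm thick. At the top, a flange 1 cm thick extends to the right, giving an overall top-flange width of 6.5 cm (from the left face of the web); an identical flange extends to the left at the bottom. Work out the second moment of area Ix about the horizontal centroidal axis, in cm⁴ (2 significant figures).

Ix ≈ 1100 cm⁴

Decompose the section into non-overlapping parts with the origin at the bottom-left of its bounding rectangle.
Web: 1 × 17, A = 17 cm², y = 8.5 cm, Ī = 409.4 cm⁴.
Top flange (beyond web): 5.5 × 1, A = 5.5 cm², y = 16.5 cm, Ī = 0.4583 cm⁴.
Bottom flange (beyond web): 5.5 × 1, A = 5.5 cm², y = 0.5 cm, Ī = 0.4583 cm⁴.
Centroid: ȳ = ΣA·y / ΣA = 8.5 cm.
Transfer each piece to the horizontal centroidal axis using Ī + A·d² with d = y − 8.5:
  web: d = 0 cm → contributes +409.4 cm⁴
  top flange (beyond web): d = 8 cm → contributes +352.5 cm⁴
  bottom flange (beyond web): d = -8 cm → contributes +352.5 cm⁴
Total I = 1 114 cm⁴.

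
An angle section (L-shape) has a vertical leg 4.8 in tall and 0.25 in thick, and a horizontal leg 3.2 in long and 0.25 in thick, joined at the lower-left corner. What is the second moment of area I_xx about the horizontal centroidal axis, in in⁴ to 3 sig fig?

I_xx ≈ 4.67 in⁴

Split into non-overlapping primitives; take the origin at the lower-left of the bounding box.
Vertical leg: 0.25 × 4.8, A = 1.2 in², y = 2.4 in, Ī = 2.304 in⁴.
Horizontal leg (remainder): 2.95 × 0.25, A = 0.7375 in², y = 0.125 in, Ī = 0.0038411 in⁴.
Centroid: ȳ = ΣA·y / ΣA = 1.534 in.
Transfer each piece to the horizontal centroidal axis using Ī + A·d² with d = y − 1.534:
  vertical leg: d = 0.86597 in → contributes +3.2039 in⁴
  horizontal leg (remainder): d = -1.409 in → contributes +1.4681 in⁴
Total I = 4.6719 in⁴.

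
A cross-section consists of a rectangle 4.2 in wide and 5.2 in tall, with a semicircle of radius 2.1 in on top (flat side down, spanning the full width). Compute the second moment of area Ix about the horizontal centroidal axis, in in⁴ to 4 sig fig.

Ix ≈ 115.5 in⁴

Decompose the section into non-overlapping parts with the origin at the bottom-left of its bounding rectangle.
Rectangular body: 4.2 × 5.2, A = 21.84 in², y = 2.6 in, Ī = 49.2128 in⁴.
Semicircular cap: semicircle r = 2.1, A = 6.92721 in², y = 6.09127 in, Ī = 2.13456 in⁴.
Centroid: ȳ = ΣA·y / ΣA = 3.44071 in.
Transfer each piece to the horizontal centroidal axis using Ī + A·d² with d = y − 3.44071:
  rectangular body: d = -0.840705 in → contributes +64.649 in⁴
  semicircular cap: d = 2.65056 in → contributes +50.8016 in⁴
Total I = 115.451 in⁴.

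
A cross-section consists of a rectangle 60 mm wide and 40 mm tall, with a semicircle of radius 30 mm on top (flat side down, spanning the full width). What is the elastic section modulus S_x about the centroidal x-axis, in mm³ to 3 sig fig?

S_x ≈ 3.60 × 10⁴ mm³

Break the section into simple shapes (no overlaps), measuring from the bottom-left corner of the bounding box.
Rectangular body: 60 × 40, A = 2 400 mm², y = 20 mm, Ī = 320 000 mm⁴.
Semicircular cap: semicircle r = 30, A = 1413.7 mm², y = 52.732 mm, Ī = 88 903 mm⁴.
Centroid: ȳ = ΣA·y / ΣA = 32.134 mm.
Transfer each piece to the centroidal x-axis using Ī + A·d² with d = y − 32.134:
  rectangular body: d = -12.134 mm → contributes +673 342 mm⁴
  semicircular cap: d = 20.599 mm → contributes +688 754 mm⁴
Total I = 1 362 096 mm⁴.
Extreme fibre distance c = 37.866 mm; S = I/c = 35 971 mm³.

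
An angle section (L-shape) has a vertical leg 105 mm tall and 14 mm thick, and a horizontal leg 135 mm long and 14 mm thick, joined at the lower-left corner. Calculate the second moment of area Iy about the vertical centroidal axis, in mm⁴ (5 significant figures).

Treat the section as a set of non-overlapping primitives; coordinates are from the bounding-box lower-left.
Vertical leg: 14 × 105, A = 1 470 mm², x = 7 mm, Ī = 24 010 mm⁴.
Horizontal leg (remainder): 121 × 14, A = 1 694 mm², x = 74.5 mm, Ī = 2 066 821 mm⁴.
Centroid: x̄ = ΣA·x / ΣA = 43.13938 mm.
Transfer each piece to the vertical centroidal axis using Ī + A·d² with d = x − 43.13938:
  vertical leg: d = -36.13938 mm → contributes +1 943 911 mm⁴
  horizontal leg (remainder): d = 31.36062 mm → contributes +3 732 851 mm⁴
Total I = 5 676 761 mm⁴.

Iy ≈ 5.6768 × 10⁶ mm⁴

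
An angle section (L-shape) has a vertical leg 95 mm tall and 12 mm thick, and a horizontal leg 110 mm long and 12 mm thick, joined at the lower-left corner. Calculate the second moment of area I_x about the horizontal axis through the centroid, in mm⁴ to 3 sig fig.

I_x ≈ 1.87 × 10⁶ mm⁴

Treat the section as a set of non-overlapping primitives; coordinates are from the bounding-box lower-left.
Vertical leg: 12 × 95, A = 1 140 mm², y = 47.5 mm, Ī = 857 375 mm⁴.
Horizontal leg (remainder): 98 × 12, A = 1 176 mm², y = 6 mm, Ī = 14 112 mm⁴.
Centroid: ȳ = ΣA·y / ΣA = 26.427 mm.
Transfer each piece to the horizontal axis through the centroid using Ī + A·d² with d = y − 26.427:
  vertical leg: d = 21.073 mm → contributes +1 363 594 mm⁴
  horizontal leg (remainder): d = -20.427 mm → contributes +504 835 mm⁴
Total I = 1 868 429 mm⁴.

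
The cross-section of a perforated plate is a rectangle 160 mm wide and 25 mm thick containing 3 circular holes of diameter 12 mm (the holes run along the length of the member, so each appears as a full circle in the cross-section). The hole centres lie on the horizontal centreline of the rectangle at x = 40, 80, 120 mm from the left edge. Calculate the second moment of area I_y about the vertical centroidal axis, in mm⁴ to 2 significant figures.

Break the section into simple shapes (no overlaps), measuring from the bottom-left corner of the bounding box.
Plate: 160 × 25, A = 4 000 mm², x = 80 mm, Ī = 8 533 333 mm⁴.
Hole 1 (subtracted): ⌀12, A = 113.1 mm², x = 40 mm, Ī = 1 018 mm⁴.
Hole 2 (subtracted): ⌀12, A = 113.1 mm², x = 80 mm, Ī = 1 018 mm⁴.
Hole 3 (subtracted): ⌀12, A = 113.1 mm², x = 120 mm, Ī = 1 018 mm⁴.
By symmetry the centroid is at mid-width, x̄ = 80 mm.
Transfer each piece to the vertical centroidal axis using Ī + A·d² with d = x − 80:
  plate: d = 0 mm → contributes +8 533 333 mm⁴
  hole 1: d = -40 mm → contributes −181 974 mm⁴
  hole 2: d = 0 mm → contributes −1 018 mm⁴
  hole 3: d = 40 mm → contributes −181 974 mm⁴
Total I = 8 168 368 mm⁴.

I_y ≈ 8.2 × 10⁶ mm⁴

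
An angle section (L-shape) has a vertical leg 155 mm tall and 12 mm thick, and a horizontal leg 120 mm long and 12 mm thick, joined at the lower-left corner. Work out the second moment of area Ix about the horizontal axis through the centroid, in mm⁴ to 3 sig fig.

Ix ≈ 7.64 × 10⁶ mm⁴

Decompose the section into non-overlapping parts with the origin at the bottom-left of its bounding rectangle.
Vertical leg: 12 × 155, A = 1 860 mm², y = 77.5 mm, Ī = 3 723 875 mm⁴.
Horizontal leg (remainder): 108 × 12, A = 1 296 mm², y = 6 mm, Ī = 15 552 mm⁴.
Centroid: ȳ = ΣA·y / ΣA = 48.139 mm.
Transfer each piece to the horizontal axis through the centroid using Ī + A·d² with d = y − 48.139:
  vertical leg: d = 29.361 mm → contributes +5 327 346 mm⁴
  horizontal leg (remainder): d = -42.139 mm → contributes +2 316 829 mm⁴
Total I = 7 644 175 mm⁴.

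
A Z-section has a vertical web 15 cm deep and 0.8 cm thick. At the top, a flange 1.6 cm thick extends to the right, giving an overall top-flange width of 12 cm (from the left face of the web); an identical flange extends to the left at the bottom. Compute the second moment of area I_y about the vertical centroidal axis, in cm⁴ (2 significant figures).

I_y ≈ 1700 cm⁴

Split into non-overlapping primitives; take the origin at the lower-left of the bounding box.
Web: 0.8 × 15, A = 12 cm², x = 11.6 cm, Ī = 0.64 cm⁴.
Top flange (beyond web): 11.2 × 1.6, A = 17.92 cm², x = 17.6 cm, Ī = 187.3 cm⁴.
Bottom flange (beyond web): 11.2 × 1.6, A = 17.92 cm², x = 5.6 cm, Ī = 187.3 cm⁴.
Centroid: x̄ = ΣA·x / ΣA = 11.6 cm.
Transfer each piece to the vertical centroidal axis using Ī + A·d² with d = x − 11.6:
  web: d = 0 cm → contributes +0.64 cm⁴
  top flange (beyond web): d = 6 cm → contributes +832.4 cm⁴
  bottom flange (beyond web): d = -6 cm → contributes +832.4 cm⁴
Total I = 1 666 cm⁴.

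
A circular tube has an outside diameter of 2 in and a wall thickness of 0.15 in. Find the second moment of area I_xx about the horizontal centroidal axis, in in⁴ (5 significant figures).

Decompose the section into non-overlapping parts with the origin at the bottom-left of its bounding rectangle.
Outer circle: ⌀2, A = 3.141593 in², y = 1 in, Ī = 0.7853982 in⁴.
Bore (subtracted): ⌀1.7, A = 2.269801 in², y = 1 in, Ī = 0.4099828 in⁴.
By symmetry the centroid is at mid-height, ȳ = 1 in.
All pieces are centred on the horizontal centroidal axis, so I = ΣĪ (holes subtracted) = 0.3754154 in⁴.

I_xx ≈ 0.37542 in⁴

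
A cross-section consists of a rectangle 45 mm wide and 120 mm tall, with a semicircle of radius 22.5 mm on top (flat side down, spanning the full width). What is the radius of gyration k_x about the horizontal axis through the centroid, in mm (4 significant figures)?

Split into non-overlapping primitives; take the origin at the lower-left of the bounding box.
Rectangular body: 45 × 120, A = 5 400 mm², y = 60 mm, Ī = 6 480 000 mm⁴.
Semicircular cap: semicircle r = 22.5, A = 795.216 mm², y = 129.549 mm, Ī = 28129.5 mm⁴.
Centroid: ȳ = ΣA·y / ΣA = 68.9273 mm.
Transfer each piece to the horizontal axis through the centroid using Ī + A·d² with d = y − 68.9273:
  rectangular body: d = -8.92732 mm → contributes +6 910 364 mm⁴
  semicircular cap: d = 60.622 mm → contributes +2 950 566 mm⁴
Total I = 9 860 930 mm⁴.
Radius of gyration: k = √(I/A) = √(9 860 930 / 6195.22) = 39.8961 mm.

k_x ≈ 39.90 mm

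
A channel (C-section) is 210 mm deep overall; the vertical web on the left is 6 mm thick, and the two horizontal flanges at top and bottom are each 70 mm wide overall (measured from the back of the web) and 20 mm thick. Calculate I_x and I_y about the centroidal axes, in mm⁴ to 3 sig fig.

Treat the section as a set of non-overlapping primitives; coordinates are from the bounding-box lower-left.
Web: 6 × 210, A = 1 260 mm², y = 105 mm, Ī = 4 630 500 mm⁴.
Top flange (beyond web): 64 × 20, A = 1 280 mm², y = 200 mm, Ī = 42 667 mm⁴.
Bottom flange (beyond web): 64 × 20, A = 1 280 mm², y = 10 mm, Ī = 42 667 mm⁴.
By symmetry the centroid is at mid-height, ȳ = 105 mm.
Transfer each piece to the centroidal x-axis using Ī + A·d² with d = y − 105:
  web: d = 0 mm → contributes +4 630 500 mm⁴
  top flange (beyond web): d = 95 mm → contributes +11 594 667 mm⁴
  bottom flange (beyond web): d = -95 mm → contributes +11 594 667 mm⁴
Total I = 27 819 833 mm⁴.
For the y-axis: x̄ = 26.455 mm.
Repeating about the centroidal y-axis gives I_y = 1 911 981 mm⁴.

I_x ≈ 2.78 × 10⁷ mm⁴, I_y ≈ 1.91 × 10⁶ mm⁴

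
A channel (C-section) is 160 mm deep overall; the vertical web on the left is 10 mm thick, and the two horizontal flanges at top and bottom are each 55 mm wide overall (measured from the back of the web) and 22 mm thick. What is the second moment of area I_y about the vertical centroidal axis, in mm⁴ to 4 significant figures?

Split into non-overlapping primitives; take the origin at the lower-left of the bounding box.
Web: 10 × 160, A = 1 600 mm², x = 5 mm, Ī = 13333.3 mm⁴.
Top flange (beyond web): 45 × 22, A = 990 mm², x = 32.5 mm, Ī = 167 063 mm⁴.
Bottom flange (beyond web): 45 × 22, A = 990 mm², x = 32.5 mm, Ī = 167 063 mm⁴.
Centroid: x̄ = ΣA·x / ΣA = 20.2095 mm.
Transfer each piece to the vertical centroidal axis using Ī + A·d² with d = x − 20.2095:
  web: d = -15.2095 mm → contributes +383 459 mm⁴
  top flange (beyond web): d = 12.2905 mm → contributes +316 608 mm⁴
  bottom flange (beyond web): d = 12.2905 mm → contributes +316 608 mm⁴
Total I = 1 016 676 mm⁴.

I_y ≈ 1.017 × 10⁶ mm⁴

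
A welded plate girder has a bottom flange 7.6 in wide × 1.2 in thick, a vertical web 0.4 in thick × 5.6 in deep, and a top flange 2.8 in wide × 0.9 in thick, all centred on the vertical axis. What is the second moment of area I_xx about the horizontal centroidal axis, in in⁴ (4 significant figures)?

Treat the section as a set of non-overlapping primitives; coordinates are from the bounding-box lower-left.
Bottom plate: 7.6 × 1.2, A = 9.12 in², y = 0.6 in, Ī = 1.0944 in⁴.
Web plate: 0.4 × 5.6, A = 2.24 in², y = 4 in, Ī = 5.85387 in⁴.
Top plate: 2.8 × 0.9, A = 2.52 in², y = 7.25 in, Ī = 0.1701 in⁴.
Centroid: ȳ = ΣA·y / ΣA = 2.35605 in.
Transfer each piece to the horizontal centroidal axis using Ī + A·d² with d = y − 2.35605:
  bottom plate: d = -1.75605 in → contributes +29.2179 in⁴
  web plate: d = 1.64395 in → contributes +11.9076 in⁴
  top plate: d = 4.89395 in → contributes +60.5259 in⁴
Total I = 101.651 in⁴.

I_xx ≈ 101.7 in⁴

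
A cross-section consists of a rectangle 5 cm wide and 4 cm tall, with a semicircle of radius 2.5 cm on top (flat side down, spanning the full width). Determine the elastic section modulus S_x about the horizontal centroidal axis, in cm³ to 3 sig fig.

S_x ≈ 26.5 cm³

Decompose the section into non-overlapping parts with the origin at the bottom-left of its bounding rectangle.
Rectangular body: 5 × 4, A = 20 cm², y = 2 cm, Ī = 26.667 cm⁴.
Semicircular cap: semicircle r = 2.5, A = 9.8175 cm², y = 5.061 cm, Ī = 4.2874 cm⁴.
Centroid: ȳ = ΣA·y / ΣA = 3.0079 cm.
Transfer each piece to the horizontal centroidal axis using Ī + A·d² with d = y − 3.0079:
  rectangular body: d = -1.0079 cm → contributes +46.982 cm⁴
  semicircular cap: d = 2.0532 cm → contributes +45.673 cm⁴
Total I = 92.655 cm⁴.
Extreme fibre distance c = 3.4921 cm; S = I/c = 26.533 cm³.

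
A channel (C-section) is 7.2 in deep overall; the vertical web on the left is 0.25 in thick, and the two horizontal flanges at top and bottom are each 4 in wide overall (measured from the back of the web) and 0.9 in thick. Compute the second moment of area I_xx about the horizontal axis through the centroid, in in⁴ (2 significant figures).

I_xx ≈ 75 in⁴

Break the section into simple shapes (no overlaps), measuring from the bottom-left corner of the bounding box.
Web: 0.25 × 7.2, A = 1.8 in², y = 3.6 in, Ī = 7.776 in⁴.
Top flange (beyond web): 3.75 × 0.9, A = 3.375 in², y = 6.75 in, Ī = 0.2278 in⁴.
Bottom flange (beyond web): 3.75 × 0.9, A = 3.375 in², y = 0.45 in, Ī = 0.2278 in⁴.
By symmetry the centroid is at mid-height, ȳ = 3.6 in.
Transfer each piece to the horizontal axis through the centroid using Ī + A·d² with d = y − 3.6:
  web: d = 0 in → contributes +7.776 in⁴
  top flange (beyond web): d = 3.15 in → contributes +33.72 in⁴
  bottom flange (beyond web): d = -3.15 in → contributes +33.72 in⁴
Total I = 75.21 in⁴.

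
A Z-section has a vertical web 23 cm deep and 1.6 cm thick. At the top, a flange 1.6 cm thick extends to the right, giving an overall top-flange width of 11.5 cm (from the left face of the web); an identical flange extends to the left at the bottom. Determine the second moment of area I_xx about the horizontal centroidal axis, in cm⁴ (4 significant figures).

I_xx ≈ 5256 cm⁴

Treat the section as a set of non-overlapping primitives; coordinates are from the bounding-box lower-left.
Web: 1.6 × 23, A = 36.8 cm², y = 11.5 cm, Ī = 1622.27 cm⁴.
Top flange (beyond web): 9.9 × 1.6, A = 15.84 cm², y = 22.2 cm, Ī = 3.3792 cm⁴.
Bottom flange (beyond web): 9.9 × 1.6, A = 15.84 cm², y = 0.8 cm, Ī = 3.3792 cm⁴.
Centroid: ȳ = ΣA·y / ΣA = 11.5 cm.
Transfer each piece to the horizontal centroidal axis using Ī + A·d² with d = y − 11.5:
  web: d = 0 cm → contributes +1622.27 cm⁴
  top flange (beyond web): d = 10.7 cm → contributes +1816.9 cm⁴
  bottom flange (beyond web): d = -10.7 cm → contributes +1816.9 cm⁴
Total I = 5256.07 cm⁴.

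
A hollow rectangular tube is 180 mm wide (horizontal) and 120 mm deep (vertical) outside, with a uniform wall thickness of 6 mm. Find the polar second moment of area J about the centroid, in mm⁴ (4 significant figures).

J ≈ 2.393 × 10⁷ mm⁴

Split into non-overlapping primitives; take the origin at the lower-left of the bounding box.
Outer rectangle: 180 × 120, A = 21 600 mm², y = 60 mm, Ī = 25 920 000 mm⁴.
Inner void (subtracted): 168 × 108, A = 18 144 mm², y = 60 mm, Ī = 17 635 968 mm⁴.
By symmetry the centroid is at mid-height, ȳ = 60 mm.
All pieces are centred on the centroidal x-axis, so I = ΣĪ (holes subtracted) = 8 284 032 mm⁴.
Repeating about the centroidal y-axis gives I_y = 15 645 312 mm⁴.
Polar second moment: J = I_x + I_y = 23 929 344 mm⁴.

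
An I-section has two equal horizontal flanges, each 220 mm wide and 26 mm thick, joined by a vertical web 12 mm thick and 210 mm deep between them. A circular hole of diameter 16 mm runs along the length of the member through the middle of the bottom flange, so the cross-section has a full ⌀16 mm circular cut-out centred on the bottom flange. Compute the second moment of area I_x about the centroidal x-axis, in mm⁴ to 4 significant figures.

Break the section into simple shapes (no overlaps), measuring from the bottom-left corner of the bounding box.
Bottom flange: 220 × 26, A = 5 720 mm², y = 13 mm, Ī = 322 227 mm⁴.
Web: 12 × 210, A = 2 520 mm², y = 131 mm, Ī = 9 261 000 mm⁴.
Top flange: 220 × 26, A = 5 720 mm², y = 249 mm, Ī = 322 227 mm⁴.
Hole (subtracted): ⌀16, A = 201.062 mm², y = 13 mm, Ī = 3216.99 mm⁴.
Centroid: ȳ = ΣA·y / ΣA = 132.724 mm.
Transfer each piece to the centroidal x-axis using Ī + A·d² with d = y − 132.724:
  bottom flange: d = -119.724 mm → contributes +82 312 257 mm⁴
  web: d = -1.72436 mm → contributes +9 268 493 mm⁴
  top flange: d = 116.276 mm → contributes +77 656 772 mm⁴
  hole: d = -119.724 mm → contributes −2 885 223 mm⁴
Total I = 166 352 299 mm⁴.

I_x ≈ 1.664 × 10⁸ mm⁴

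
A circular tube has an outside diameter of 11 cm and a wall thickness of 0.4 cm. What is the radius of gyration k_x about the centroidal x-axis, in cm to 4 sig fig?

k_x ≈ 3.750 cm

Treat the section as a set of non-overlapping primitives; coordinates are from the bounding-box lower-left.
Outer circle: ⌀11, A = 95.0332 cm², y = 5.5 cm, Ī = 718.688 cm⁴.
Bore (subtracted): ⌀10.2, A = 81.7128 cm², y = 5.5 cm, Ī = 531.338 cm⁴.
By symmetry the centroid is at mid-height, ȳ = 5.5 cm.
All pieces are centred on the centroidal x-axis, so I = ΣĪ (holes subtracted) = 187.351 cm⁴.
Radius of gyration: k = √(I/A) = √(187.351 / 13.3204) = 3.75033 cm.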